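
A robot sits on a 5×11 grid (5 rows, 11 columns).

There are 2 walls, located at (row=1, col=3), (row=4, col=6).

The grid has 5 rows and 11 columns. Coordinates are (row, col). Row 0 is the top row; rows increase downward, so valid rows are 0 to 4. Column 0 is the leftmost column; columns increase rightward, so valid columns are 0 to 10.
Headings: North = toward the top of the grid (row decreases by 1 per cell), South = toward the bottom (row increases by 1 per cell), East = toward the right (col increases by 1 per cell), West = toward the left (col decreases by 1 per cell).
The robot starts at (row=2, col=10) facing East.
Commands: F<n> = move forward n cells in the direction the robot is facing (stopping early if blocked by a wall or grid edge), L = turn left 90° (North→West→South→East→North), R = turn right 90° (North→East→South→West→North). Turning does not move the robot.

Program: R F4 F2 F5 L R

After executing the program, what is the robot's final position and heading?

Answer: Final position: (row=4, col=10), facing South

Derivation:
Start: (row=2, col=10), facing East
  R: turn right, now facing South
  F4: move forward 2/4 (blocked), now at (row=4, col=10)
  F2: move forward 0/2 (blocked), now at (row=4, col=10)
  F5: move forward 0/5 (blocked), now at (row=4, col=10)
  L: turn left, now facing East
  R: turn right, now facing South
Final: (row=4, col=10), facing South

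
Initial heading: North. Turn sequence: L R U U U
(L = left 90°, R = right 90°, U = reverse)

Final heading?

Answer: Final heading: South

Derivation:
Start: North
  L (left (90° counter-clockwise)) -> West
  R (right (90° clockwise)) -> North
  U (U-turn (180°)) -> South
  U (U-turn (180°)) -> North
  U (U-turn (180°)) -> South
Final: South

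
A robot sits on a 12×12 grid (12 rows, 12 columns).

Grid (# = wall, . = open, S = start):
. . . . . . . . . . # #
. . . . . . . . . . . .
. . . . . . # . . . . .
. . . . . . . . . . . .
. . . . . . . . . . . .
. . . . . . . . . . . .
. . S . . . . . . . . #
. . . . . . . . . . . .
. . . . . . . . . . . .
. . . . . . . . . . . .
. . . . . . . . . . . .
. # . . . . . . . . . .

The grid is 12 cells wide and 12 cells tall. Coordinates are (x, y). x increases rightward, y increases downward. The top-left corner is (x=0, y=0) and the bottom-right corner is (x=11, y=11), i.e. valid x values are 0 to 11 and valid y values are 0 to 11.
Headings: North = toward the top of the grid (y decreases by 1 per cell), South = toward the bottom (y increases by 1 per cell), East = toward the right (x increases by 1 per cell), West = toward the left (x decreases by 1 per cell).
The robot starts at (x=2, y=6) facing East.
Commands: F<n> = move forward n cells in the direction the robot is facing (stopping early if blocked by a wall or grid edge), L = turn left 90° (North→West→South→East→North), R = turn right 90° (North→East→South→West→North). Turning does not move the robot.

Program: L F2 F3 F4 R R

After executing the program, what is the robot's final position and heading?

Answer: Final position: (x=2, y=0), facing South

Derivation:
Start: (x=2, y=6), facing East
  L: turn left, now facing North
  F2: move forward 2, now at (x=2, y=4)
  F3: move forward 3, now at (x=2, y=1)
  F4: move forward 1/4 (blocked), now at (x=2, y=0)
  R: turn right, now facing East
  R: turn right, now facing South
Final: (x=2, y=0), facing South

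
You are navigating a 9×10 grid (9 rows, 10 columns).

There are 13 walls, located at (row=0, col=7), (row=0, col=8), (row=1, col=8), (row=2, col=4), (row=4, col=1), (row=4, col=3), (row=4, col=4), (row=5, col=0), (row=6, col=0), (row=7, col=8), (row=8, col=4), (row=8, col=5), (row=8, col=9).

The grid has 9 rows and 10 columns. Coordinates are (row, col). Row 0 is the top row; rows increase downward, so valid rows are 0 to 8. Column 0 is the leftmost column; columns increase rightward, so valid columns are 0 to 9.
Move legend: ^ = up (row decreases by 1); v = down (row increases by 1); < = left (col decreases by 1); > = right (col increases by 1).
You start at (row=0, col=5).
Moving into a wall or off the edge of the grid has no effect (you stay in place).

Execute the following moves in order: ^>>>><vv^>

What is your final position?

Start: (row=0, col=5)
  ^ (up): blocked, stay at (row=0, col=5)
  > (right): (row=0, col=5) -> (row=0, col=6)
  [×3]> (right): blocked, stay at (row=0, col=6)
  < (left): (row=0, col=6) -> (row=0, col=5)
  v (down): (row=0, col=5) -> (row=1, col=5)
  v (down): (row=1, col=5) -> (row=2, col=5)
  ^ (up): (row=2, col=5) -> (row=1, col=5)
  > (right): (row=1, col=5) -> (row=1, col=6)
Final: (row=1, col=6)

Answer: Final position: (row=1, col=6)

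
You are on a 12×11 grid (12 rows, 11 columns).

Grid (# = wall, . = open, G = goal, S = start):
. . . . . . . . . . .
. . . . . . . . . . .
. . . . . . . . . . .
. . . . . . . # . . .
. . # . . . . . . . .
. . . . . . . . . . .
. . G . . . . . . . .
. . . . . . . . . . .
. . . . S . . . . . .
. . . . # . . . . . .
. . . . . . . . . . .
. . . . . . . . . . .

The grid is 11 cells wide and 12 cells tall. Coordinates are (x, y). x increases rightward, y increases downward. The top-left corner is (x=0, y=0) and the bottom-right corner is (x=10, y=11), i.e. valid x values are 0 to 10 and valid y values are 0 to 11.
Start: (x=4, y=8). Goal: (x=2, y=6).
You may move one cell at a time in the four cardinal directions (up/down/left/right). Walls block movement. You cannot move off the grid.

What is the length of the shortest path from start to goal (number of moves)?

Answer: Shortest path length: 4

Derivation:
BFS from (x=4, y=8) until reaching (x=2, y=6):
  Distance 0: (x=4, y=8)
  Distance 1: (x=4, y=7), (x=3, y=8), (x=5, y=8)
  Distance 2: (x=4, y=6), (x=3, y=7), (x=5, y=7), (x=2, y=8), (x=6, y=8), (x=3, y=9), (x=5, y=9)
  Distance 3: (x=4, y=5), (x=3, y=6), (x=5, y=6), (x=2, y=7), (x=6, y=7), (x=1, y=8), (x=7, y=8), (x=2, y=9), (x=6, y=9), (x=3, y=10), (x=5, y=10)
  Distance 4: (x=4, y=4), (x=3, y=5), (x=5, y=5), (x=2, y=6), (x=6, y=6), (x=1, y=7), (x=7, y=7), (x=0, y=8), (x=8, y=8), (x=1, y=9), (x=7, y=9), (x=2, y=10), (x=4, y=10), (x=6, y=10), (x=3, y=11), (x=5, y=11)  <- goal reached here
One shortest path (4 moves): (x=4, y=8) -> (x=3, y=8) -> (x=2, y=8) -> (x=2, y=7) -> (x=2, y=6)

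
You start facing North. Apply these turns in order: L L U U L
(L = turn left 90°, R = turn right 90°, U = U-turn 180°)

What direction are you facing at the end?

Start: North
  L (left (90° counter-clockwise)) -> West
  L (left (90° counter-clockwise)) -> South
  U (U-turn (180°)) -> North
  U (U-turn (180°)) -> South
  L (left (90° counter-clockwise)) -> East
Final: East

Answer: Final heading: East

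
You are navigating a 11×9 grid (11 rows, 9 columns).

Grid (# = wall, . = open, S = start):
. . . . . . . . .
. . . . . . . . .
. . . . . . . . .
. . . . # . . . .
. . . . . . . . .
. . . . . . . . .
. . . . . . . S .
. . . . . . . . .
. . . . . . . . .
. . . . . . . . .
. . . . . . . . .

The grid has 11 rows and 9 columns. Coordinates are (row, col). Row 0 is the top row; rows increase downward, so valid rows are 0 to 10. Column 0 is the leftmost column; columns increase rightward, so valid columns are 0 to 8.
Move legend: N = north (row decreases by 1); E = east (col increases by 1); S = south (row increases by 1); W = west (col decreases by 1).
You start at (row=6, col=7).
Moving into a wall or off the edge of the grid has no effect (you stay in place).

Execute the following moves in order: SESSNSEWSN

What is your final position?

Answer: Final position: (row=9, col=7)

Derivation:
Start: (row=6, col=7)
  S (south): (row=6, col=7) -> (row=7, col=7)
  E (east): (row=7, col=7) -> (row=7, col=8)
  S (south): (row=7, col=8) -> (row=8, col=8)
  S (south): (row=8, col=8) -> (row=9, col=8)
  N (north): (row=9, col=8) -> (row=8, col=8)
  S (south): (row=8, col=8) -> (row=9, col=8)
  E (east): blocked, stay at (row=9, col=8)
  W (west): (row=9, col=8) -> (row=9, col=7)
  S (south): (row=9, col=7) -> (row=10, col=7)
  N (north): (row=10, col=7) -> (row=9, col=7)
Final: (row=9, col=7)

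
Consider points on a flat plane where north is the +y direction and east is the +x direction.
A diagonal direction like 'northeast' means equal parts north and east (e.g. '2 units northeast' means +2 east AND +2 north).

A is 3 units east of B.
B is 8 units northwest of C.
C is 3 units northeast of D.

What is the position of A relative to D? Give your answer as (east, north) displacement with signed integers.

Answer: A is at (east=-2, north=11) relative to D.

Derivation:
Place D at the origin (east=0, north=0).
  C is 3 units northeast of D: delta (east=+3, north=+3); C at (east=3, north=3).
  B is 8 units northwest of C: delta (east=-8, north=+8); B at (east=-5, north=11).
  A is 3 units east of B: delta (east=+3, north=+0); A at (east=-2, north=11).
Therefore A relative to D: (east=-2, north=11).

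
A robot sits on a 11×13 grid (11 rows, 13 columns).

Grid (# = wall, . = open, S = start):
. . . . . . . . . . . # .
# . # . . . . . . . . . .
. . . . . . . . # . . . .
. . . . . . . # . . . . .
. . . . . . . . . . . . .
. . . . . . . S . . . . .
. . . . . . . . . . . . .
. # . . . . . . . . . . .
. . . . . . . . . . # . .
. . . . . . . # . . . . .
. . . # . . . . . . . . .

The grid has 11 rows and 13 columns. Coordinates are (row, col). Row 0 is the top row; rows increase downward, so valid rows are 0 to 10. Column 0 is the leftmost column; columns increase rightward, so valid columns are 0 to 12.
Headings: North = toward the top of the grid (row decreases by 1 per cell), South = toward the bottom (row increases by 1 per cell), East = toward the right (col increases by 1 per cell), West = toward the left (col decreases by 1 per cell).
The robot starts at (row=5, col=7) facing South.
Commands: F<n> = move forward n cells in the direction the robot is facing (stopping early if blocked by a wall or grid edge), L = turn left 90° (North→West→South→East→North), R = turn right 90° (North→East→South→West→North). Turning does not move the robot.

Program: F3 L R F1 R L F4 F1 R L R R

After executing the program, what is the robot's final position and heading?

Answer: Final position: (row=8, col=7), facing North

Derivation:
Start: (row=5, col=7), facing South
  F3: move forward 3, now at (row=8, col=7)
  L: turn left, now facing East
  R: turn right, now facing South
  F1: move forward 0/1 (blocked), now at (row=8, col=7)
  R: turn right, now facing West
  L: turn left, now facing South
  F4: move forward 0/4 (blocked), now at (row=8, col=7)
  F1: move forward 0/1 (blocked), now at (row=8, col=7)
  R: turn right, now facing West
  L: turn left, now facing South
  R: turn right, now facing West
  R: turn right, now facing North
Final: (row=8, col=7), facing North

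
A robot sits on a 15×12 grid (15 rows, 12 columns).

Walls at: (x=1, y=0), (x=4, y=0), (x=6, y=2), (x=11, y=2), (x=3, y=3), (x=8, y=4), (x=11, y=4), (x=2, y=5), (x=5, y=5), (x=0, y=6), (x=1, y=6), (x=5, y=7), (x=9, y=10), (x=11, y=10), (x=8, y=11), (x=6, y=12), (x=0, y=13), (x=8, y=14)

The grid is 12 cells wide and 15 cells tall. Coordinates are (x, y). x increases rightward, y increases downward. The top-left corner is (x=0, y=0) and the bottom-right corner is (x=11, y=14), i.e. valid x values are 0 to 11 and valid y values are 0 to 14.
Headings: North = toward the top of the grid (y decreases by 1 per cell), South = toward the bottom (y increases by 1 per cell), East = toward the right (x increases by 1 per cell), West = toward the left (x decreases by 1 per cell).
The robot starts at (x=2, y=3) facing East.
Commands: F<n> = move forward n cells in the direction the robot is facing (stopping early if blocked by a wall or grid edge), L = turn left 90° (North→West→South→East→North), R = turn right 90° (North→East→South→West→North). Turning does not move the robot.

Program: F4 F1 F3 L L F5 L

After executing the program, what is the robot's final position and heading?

Answer: Final position: (x=0, y=3), facing South

Derivation:
Start: (x=2, y=3), facing East
  F4: move forward 0/4 (blocked), now at (x=2, y=3)
  F1: move forward 0/1 (blocked), now at (x=2, y=3)
  F3: move forward 0/3 (blocked), now at (x=2, y=3)
  L: turn left, now facing North
  L: turn left, now facing West
  F5: move forward 2/5 (blocked), now at (x=0, y=3)
  L: turn left, now facing South
Final: (x=0, y=3), facing South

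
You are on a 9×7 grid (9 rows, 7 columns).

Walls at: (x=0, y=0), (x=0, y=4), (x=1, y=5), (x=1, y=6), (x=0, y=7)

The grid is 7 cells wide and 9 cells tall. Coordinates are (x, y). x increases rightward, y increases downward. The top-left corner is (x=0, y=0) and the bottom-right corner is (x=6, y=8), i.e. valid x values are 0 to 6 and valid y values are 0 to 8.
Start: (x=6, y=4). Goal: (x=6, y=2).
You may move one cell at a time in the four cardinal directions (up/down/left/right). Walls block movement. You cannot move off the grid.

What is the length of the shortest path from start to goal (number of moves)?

BFS from (x=6, y=4) until reaching (x=6, y=2):
  Distance 0: (x=6, y=4)
  Distance 1: (x=6, y=3), (x=5, y=4), (x=6, y=5)
  Distance 2: (x=6, y=2), (x=5, y=3), (x=4, y=4), (x=5, y=5), (x=6, y=6)  <- goal reached here
One shortest path (2 moves): (x=6, y=4) -> (x=6, y=3) -> (x=6, y=2)

Answer: Shortest path length: 2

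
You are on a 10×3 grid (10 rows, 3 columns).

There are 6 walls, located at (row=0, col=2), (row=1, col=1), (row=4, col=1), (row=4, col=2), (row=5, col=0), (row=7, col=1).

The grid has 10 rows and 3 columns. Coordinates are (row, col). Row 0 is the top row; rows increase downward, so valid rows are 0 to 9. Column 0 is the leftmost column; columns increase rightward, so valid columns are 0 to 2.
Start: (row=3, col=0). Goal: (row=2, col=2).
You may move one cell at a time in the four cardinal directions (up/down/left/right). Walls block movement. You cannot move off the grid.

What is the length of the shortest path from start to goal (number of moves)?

BFS from (row=3, col=0) until reaching (row=2, col=2):
  Distance 0: (row=3, col=0)
  Distance 1: (row=2, col=0), (row=3, col=1), (row=4, col=0)
  Distance 2: (row=1, col=0), (row=2, col=1), (row=3, col=2)
  Distance 3: (row=0, col=0), (row=2, col=2)  <- goal reached here
One shortest path (3 moves): (row=3, col=0) -> (row=3, col=1) -> (row=3, col=2) -> (row=2, col=2)

Answer: Shortest path length: 3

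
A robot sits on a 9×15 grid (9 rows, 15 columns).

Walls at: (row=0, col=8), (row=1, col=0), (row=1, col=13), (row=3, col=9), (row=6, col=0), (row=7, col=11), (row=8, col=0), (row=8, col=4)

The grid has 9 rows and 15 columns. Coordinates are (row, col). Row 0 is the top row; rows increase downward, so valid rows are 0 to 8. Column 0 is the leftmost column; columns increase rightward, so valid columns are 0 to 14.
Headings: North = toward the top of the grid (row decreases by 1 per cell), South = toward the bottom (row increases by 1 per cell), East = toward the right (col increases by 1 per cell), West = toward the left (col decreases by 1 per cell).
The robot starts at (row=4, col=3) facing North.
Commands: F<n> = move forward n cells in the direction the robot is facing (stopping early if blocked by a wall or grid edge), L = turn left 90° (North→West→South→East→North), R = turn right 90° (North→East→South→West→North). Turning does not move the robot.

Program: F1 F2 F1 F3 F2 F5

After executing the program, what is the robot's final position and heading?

Start: (row=4, col=3), facing North
  F1: move forward 1, now at (row=3, col=3)
  F2: move forward 2, now at (row=1, col=3)
  F1: move forward 1, now at (row=0, col=3)
  F3: move forward 0/3 (blocked), now at (row=0, col=3)
  F2: move forward 0/2 (blocked), now at (row=0, col=3)
  F5: move forward 0/5 (blocked), now at (row=0, col=3)
Final: (row=0, col=3), facing North

Answer: Final position: (row=0, col=3), facing North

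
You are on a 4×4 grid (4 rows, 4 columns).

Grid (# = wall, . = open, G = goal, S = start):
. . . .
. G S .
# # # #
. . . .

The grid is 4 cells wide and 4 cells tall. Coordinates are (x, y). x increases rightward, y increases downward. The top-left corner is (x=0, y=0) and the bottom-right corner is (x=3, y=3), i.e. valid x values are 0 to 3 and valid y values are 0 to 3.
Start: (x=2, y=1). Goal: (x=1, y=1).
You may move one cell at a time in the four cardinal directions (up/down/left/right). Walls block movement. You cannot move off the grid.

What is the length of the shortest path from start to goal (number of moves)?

Answer: Shortest path length: 1

Derivation:
BFS from (x=2, y=1) until reaching (x=1, y=1):
  Distance 0: (x=2, y=1)
  Distance 1: (x=2, y=0), (x=1, y=1), (x=3, y=1)  <- goal reached here
One shortest path (1 moves): (x=2, y=1) -> (x=1, y=1)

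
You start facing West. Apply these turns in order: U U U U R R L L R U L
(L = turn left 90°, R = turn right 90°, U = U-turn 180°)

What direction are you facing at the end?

Answer: Final heading: East

Derivation:
Start: West
  U (U-turn (180°)) -> East
  U (U-turn (180°)) -> West
  U (U-turn (180°)) -> East
  U (U-turn (180°)) -> West
  R (right (90° clockwise)) -> North
  R (right (90° clockwise)) -> East
  L (left (90° counter-clockwise)) -> North
  L (left (90° counter-clockwise)) -> West
  R (right (90° clockwise)) -> North
  U (U-turn (180°)) -> South
  L (left (90° counter-clockwise)) -> East
Final: East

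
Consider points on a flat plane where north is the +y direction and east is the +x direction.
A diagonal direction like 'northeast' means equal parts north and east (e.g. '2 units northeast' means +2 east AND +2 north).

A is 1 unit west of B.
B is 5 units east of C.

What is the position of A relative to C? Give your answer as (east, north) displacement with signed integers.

Place C at the origin (east=0, north=0).
  B is 5 units east of C: delta (east=+5, north=+0); B at (east=5, north=0).
  A is 1 unit west of B: delta (east=-1, north=+0); A at (east=4, north=0).
Therefore A relative to C: (east=4, north=0).

Answer: A is at (east=4, north=0) relative to C.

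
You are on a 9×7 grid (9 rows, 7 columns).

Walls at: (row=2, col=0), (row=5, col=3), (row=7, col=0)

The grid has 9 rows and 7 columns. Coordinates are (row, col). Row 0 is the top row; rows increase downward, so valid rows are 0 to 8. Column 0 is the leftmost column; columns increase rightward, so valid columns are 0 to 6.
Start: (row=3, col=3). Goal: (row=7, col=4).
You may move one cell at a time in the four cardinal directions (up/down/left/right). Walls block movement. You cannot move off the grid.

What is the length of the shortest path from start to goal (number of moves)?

BFS from (row=3, col=3) until reaching (row=7, col=4):
  Distance 0: (row=3, col=3)
  Distance 1: (row=2, col=3), (row=3, col=2), (row=3, col=4), (row=4, col=3)
  Distance 2: (row=1, col=3), (row=2, col=2), (row=2, col=4), (row=3, col=1), (row=3, col=5), (row=4, col=2), (row=4, col=4)
  Distance 3: (row=0, col=3), (row=1, col=2), (row=1, col=4), (row=2, col=1), (row=2, col=5), (row=3, col=0), (row=3, col=6), (row=4, col=1), (row=4, col=5), (row=5, col=2), (row=5, col=4)
  Distance 4: (row=0, col=2), (row=0, col=4), (row=1, col=1), (row=1, col=5), (row=2, col=6), (row=4, col=0), (row=4, col=6), (row=5, col=1), (row=5, col=5), (row=6, col=2), (row=6, col=4)
  Distance 5: (row=0, col=1), (row=0, col=5), (row=1, col=0), (row=1, col=6), (row=5, col=0), (row=5, col=6), (row=6, col=1), (row=6, col=3), (row=6, col=5), (row=7, col=2), (row=7, col=4)  <- goal reached here
One shortest path (5 moves): (row=3, col=3) -> (row=3, col=4) -> (row=4, col=4) -> (row=5, col=4) -> (row=6, col=4) -> (row=7, col=4)

Answer: Shortest path length: 5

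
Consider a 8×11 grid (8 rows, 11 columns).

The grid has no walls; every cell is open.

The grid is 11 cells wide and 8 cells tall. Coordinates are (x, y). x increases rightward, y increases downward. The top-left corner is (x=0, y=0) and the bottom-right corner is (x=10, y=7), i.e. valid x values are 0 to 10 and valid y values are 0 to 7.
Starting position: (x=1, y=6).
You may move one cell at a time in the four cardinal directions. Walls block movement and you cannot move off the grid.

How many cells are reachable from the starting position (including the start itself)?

Answer: Reachable cells: 88

Derivation:
BFS flood-fill from (x=1, y=6):
  Distance 0: (x=1, y=6)
  Distance 1: (x=1, y=5), (x=0, y=6), (x=2, y=6), (x=1, y=7)
  Distance 2: (x=1, y=4), (x=0, y=5), (x=2, y=5), (x=3, y=6), (x=0, y=7), (x=2, y=7)
  Distance 3: (x=1, y=3), (x=0, y=4), (x=2, y=4), (x=3, y=5), (x=4, y=6), (x=3, y=7)
  Distance 4: (x=1, y=2), (x=0, y=3), (x=2, y=3), (x=3, y=4), (x=4, y=5), (x=5, y=6), (x=4, y=7)
  Distance 5: (x=1, y=1), (x=0, y=2), (x=2, y=2), (x=3, y=3), (x=4, y=4), (x=5, y=5), (x=6, y=6), (x=5, y=7)
  Distance 6: (x=1, y=0), (x=0, y=1), (x=2, y=1), (x=3, y=2), (x=4, y=3), (x=5, y=4), (x=6, y=5), (x=7, y=6), (x=6, y=7)
  Distance 7: (x=0, y=0), (x=2, y=0), (x=3, y=1), (x=4, y=2), (x=5, y=3), (x=6, y=4), (x=7, y=5), (x=8, y=6), (x=7, y=7)
  Distance 8: (x=3, y=0), (x=4, y=1), (x=5, y=2), (x=6, y=3), (x=7, y=4), (x=8, y=5), (x=9, y=6), (x=8, y=7)
  Distance 9: (x=4, y=0), (x=5, y=1), (x=6, y=2), (x=7, y=3), (x=8, y=4), (x=9, y=5), (x=10, y=6), (x=9, y=7)
  Distance 10: (x=5, y=0), (x=6, y=1), (x=7, y=2), (x=8, y=3), (x=9, y=4), (x=10, y=5), (x=10, y=7)
  Distance 11: (x=6, y=0), (x=7, y=1), (x=8, y=2), (x=9, y=3), (x=10, y=4)
  Distance 12: (x=7, y=0), (x=8, y=1), (x=9, y=2), (x=10, y=3)
  Distance 13: (x=8, y=0), (x=9, y=1), (x=10, y=2)
  Distance 14: (x=9, y=0), (x=10, y=1)
  Distance 15: (x=10, y=0)
Total reachable: 88 (grid has 88 open cells total)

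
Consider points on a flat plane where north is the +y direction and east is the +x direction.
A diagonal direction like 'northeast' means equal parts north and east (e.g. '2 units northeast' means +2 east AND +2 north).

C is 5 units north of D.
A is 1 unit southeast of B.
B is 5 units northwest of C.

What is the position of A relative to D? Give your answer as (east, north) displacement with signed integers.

Place D at the origin (east=0, north=0).
  C is 5 units north of D: delta (east=+0, north=+5); C at (east=0, north=5).
  B is 5 units northwest of C: delta (east=-5, north=+5); B at (east=-5, north=10).
  A is 1 unit southeast of B: delta (east=+1, north=-1); A at (east=-4, north=9).
Therefore A relative to D: (east=-4, north=9).

Answer: A is at (east=-4, north=9) relative to D.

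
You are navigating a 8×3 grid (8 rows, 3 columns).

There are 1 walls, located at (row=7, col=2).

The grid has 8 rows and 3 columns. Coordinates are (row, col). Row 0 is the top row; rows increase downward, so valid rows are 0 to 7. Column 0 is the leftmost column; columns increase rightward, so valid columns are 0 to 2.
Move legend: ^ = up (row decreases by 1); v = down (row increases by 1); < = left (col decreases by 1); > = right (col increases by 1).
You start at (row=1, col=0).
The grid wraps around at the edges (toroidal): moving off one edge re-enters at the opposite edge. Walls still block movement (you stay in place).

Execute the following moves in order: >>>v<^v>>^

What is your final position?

Answer: Final position: (row=1, col=1)

Derivation:
Start: (row=1, col=0)
  > (right): (row=1, col=0) -> (row=1, col=1)
  > (right): (row=1, col=1) -> (row=1, col=2)
  > (right): (row=1, col=2) -> (row=1, col=0)
  v (down): (row=1, col=0) -> (row=2, col=0)
  < (left): (row=2, col=0) -> (row=2, col=2)
  ^ (up): (row=2, col=2) -> (row=1, col=2)
  v (down): (row=1, col=2) -> (row=2, col=2)
  > (right): (row=2, col=2) -> (row=2, col=0)
  > (right): (row=2, col=0) -> (row=2, col=1)
  ^ (up): (row=2, col=1) -> (row=1, col=1)
Final: (row=1, col=1)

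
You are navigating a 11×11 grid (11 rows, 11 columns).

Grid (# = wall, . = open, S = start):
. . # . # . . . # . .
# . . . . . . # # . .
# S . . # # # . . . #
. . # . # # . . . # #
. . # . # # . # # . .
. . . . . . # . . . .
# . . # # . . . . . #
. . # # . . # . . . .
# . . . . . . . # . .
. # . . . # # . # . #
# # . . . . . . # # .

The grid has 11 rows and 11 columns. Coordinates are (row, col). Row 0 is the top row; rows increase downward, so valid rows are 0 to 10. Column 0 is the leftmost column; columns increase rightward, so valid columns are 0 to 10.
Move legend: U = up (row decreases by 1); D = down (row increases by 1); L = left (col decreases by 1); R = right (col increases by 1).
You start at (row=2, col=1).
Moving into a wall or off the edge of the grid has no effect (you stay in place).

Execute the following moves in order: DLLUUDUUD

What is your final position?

Start: (row=2, col=1)
  D (down): (row=2, col=1) -> (row=3, col=1)
  L (left): (row=3, col=1) -> (row=3, col=0)
  L (left): blocked, stay at (row=3, col=0)
  U (up): blocked, stay at (row=3, col=0)
  U (up): blocked, stay at (row=3, col=0)
  D (down): (row=3, col=0) -> (row=4, col=0)
  U (up): (row=4, col=0) -> (row=3, col=0)
  U (up): blocked, stay at (row=3, col=0)
  D (down): (row=3, col=0) -> (row=4, col=0)
Final: (row=4, col=0)

Answer: Final position: (row=4, col=0)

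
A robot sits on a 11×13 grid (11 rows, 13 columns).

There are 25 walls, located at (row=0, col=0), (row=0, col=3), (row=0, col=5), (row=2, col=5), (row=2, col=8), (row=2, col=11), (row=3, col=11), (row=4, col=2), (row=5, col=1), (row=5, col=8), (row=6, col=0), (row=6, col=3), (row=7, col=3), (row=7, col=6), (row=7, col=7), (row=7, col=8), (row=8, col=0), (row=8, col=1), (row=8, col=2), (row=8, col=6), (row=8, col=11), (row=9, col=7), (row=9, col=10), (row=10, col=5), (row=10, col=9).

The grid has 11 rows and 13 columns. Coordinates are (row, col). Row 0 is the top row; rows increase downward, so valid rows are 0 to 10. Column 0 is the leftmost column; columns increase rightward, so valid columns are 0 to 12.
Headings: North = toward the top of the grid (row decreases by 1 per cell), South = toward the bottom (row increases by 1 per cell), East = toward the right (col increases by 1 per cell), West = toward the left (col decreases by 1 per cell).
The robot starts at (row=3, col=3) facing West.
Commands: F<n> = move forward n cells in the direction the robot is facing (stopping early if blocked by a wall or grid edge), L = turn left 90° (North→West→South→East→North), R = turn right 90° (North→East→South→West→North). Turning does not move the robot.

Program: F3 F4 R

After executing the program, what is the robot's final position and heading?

Answer: Final position: (row=3, col=0), facing North

Derivation:
Start: (row=3, col=3), facing West
  F3: move forward 3, now at (row=3, col=0)
  F4: move forward 0/4 (blocked), now at (row=3, col=0)
  R: turn right, now facing North
Final: (row=3, col=0), facing North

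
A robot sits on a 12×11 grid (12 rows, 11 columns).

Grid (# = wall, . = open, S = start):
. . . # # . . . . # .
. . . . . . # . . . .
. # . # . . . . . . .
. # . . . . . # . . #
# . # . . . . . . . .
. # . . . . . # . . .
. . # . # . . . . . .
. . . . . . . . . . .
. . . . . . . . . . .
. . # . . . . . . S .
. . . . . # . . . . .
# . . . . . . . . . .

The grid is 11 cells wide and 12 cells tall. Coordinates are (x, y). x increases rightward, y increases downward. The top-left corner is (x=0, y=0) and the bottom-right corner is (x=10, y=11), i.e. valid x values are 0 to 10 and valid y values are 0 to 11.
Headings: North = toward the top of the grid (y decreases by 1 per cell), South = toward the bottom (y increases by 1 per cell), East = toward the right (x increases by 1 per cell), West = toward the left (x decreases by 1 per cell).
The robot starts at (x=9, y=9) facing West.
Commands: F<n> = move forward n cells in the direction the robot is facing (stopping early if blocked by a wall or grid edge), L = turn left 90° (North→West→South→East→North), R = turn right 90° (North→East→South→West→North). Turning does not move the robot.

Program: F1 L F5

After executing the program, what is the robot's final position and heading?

Start: (x=9, y=9), facing West
  F1: move forward 1, now at (x=8, y=9)
  L: turn left, now facing South
  F5: move forward 2/5 (blocked), now at (x=8, y=11)
Final: (x=8, y=11), facing South

Answer: Final position: (x=8, y=11), facing South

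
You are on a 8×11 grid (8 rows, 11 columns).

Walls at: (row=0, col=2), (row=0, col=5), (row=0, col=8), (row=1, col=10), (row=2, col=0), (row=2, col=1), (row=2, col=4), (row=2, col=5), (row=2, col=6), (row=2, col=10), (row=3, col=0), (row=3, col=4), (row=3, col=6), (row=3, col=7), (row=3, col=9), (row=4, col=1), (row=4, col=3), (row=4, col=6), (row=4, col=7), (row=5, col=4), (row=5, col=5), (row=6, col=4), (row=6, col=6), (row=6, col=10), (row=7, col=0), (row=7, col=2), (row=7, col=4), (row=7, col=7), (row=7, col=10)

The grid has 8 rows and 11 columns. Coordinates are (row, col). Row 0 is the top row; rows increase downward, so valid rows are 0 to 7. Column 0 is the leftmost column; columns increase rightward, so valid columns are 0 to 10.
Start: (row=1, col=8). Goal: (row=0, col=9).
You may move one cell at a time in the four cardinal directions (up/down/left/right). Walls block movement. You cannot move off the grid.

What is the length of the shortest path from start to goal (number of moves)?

BFS from (row=1, col=8) until reaching (row=0, col=9):
  Distance 0: (row=1, col=8)
  Distance 1: (row=1, col=7), (row=1, col=9), (row=2, col=8)
  Distance 2: (row=0, col=7), (row=0, col=9), (row=1, col=6), (row=2, col=7), (row=2, col=9), (row=3, col=8)  <- goal reached here
One shortest path (2 moves): (row=1, col=8) -> (row=1, col=9) -> (row=0, col=9)

Answer: Shortest path length: 2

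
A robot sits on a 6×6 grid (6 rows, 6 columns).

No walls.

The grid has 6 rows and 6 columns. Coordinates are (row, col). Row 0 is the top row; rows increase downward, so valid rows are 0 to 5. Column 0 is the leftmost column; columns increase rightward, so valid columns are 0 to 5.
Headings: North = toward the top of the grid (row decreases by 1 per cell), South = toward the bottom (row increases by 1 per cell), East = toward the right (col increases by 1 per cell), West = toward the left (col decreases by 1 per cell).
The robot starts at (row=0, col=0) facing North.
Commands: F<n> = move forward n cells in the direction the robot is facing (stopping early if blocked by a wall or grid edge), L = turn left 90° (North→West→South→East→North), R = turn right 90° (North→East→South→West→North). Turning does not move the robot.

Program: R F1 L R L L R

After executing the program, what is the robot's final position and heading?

Answer: Final position: (row=0, col=1), facing North

Derivation:
Start: (row=0, col=0), facing North
  R: turn right, now facing East
  F1: move forward 1, now at (row=0, col=1)
  L: turn left, now facing North
  R: turn right, now facing East
  L: turn left, now facing North
  L: turn left, now facing West
  R: turn right, now facing North
Final: (row=0, col=1), facing North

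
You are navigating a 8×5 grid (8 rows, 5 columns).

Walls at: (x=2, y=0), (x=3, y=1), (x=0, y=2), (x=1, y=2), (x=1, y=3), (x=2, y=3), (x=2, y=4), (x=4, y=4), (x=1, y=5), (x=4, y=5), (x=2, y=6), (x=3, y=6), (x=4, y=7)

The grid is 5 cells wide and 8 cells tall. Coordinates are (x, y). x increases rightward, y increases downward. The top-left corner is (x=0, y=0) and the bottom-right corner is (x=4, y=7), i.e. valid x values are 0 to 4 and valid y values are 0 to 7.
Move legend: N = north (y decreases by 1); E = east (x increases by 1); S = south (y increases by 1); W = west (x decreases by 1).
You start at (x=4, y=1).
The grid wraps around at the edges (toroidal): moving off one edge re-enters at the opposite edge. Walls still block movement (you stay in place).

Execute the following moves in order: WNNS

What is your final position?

Start: (x=4, y=1)
  W (west): blocked, stay at (x=4, y=1)
  N (north): (x=4, y=1) -> (x=4, y=0)
  N (north): blocked, stay at (x=4, y=0)
  S (south): (x=4, y=0) -> (x=4, y=1)
Final: (x=4, y=1)

Answer: Final position: (x=4, y=1)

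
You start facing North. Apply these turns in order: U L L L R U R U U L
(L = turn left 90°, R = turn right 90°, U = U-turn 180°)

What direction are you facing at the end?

Start: North
  U (U-turn (180°)) -> South
  L (left (90° counter-clockwise)) -> East
  L (left (90° counter-clockwise)) -> North
  L (left (90° counter-clockwise)) -> West
  R (right (90° clockwise)) -> North
  U (U-turn (180°)) -> South
  R (right (90° clockwise)) -> West
  U (U-turn (180°)) -> East
  U (U-turn (180°)) -> West
  L (left (90° counter-clockwise)) -> South
Final: South

Answer: Final heading: South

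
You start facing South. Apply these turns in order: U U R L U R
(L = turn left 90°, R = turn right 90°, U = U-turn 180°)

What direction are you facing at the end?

Start: South
  U (U-turn (180°)) -> North
  U (U-turn (180°)) -> South
  R (right (90° clockwise)) -> West
  L (left (90° counter-clockwise)) -> South
  U (U-turn (180°)) -> North
  R (right (90° clockwise)) -> East
Final: East

Answer: Final heading: East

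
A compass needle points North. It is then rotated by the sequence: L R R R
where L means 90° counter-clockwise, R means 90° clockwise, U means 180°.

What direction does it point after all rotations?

Start: North
  L (left (90° counter-clockwise)) -> West
  R (right (90° clockwise)) -> North
  R (right (90° clockwise)) -> East
  R (right (90° clockwise)) -> South
Final: South

Answer: Final heading: South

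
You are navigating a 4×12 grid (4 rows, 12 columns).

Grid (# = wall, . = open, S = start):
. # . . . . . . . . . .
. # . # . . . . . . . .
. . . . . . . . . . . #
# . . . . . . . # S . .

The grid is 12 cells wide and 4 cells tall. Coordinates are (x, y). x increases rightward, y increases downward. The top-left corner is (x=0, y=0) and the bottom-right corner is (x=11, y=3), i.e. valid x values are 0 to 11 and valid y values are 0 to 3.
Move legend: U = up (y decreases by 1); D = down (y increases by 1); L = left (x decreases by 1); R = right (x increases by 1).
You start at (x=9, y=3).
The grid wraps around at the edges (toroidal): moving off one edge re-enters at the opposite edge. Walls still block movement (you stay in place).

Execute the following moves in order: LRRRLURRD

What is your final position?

Answer: Final position: (x=10, y=3)

Derivation:
Start: (x=9, y=3)
  L (left): blocked, stay at (x=9, y=3)
  R (right): (x=9, y=3) -> (x=10, y=3)
  R (right): (x=10, y=3) -> (x=11, y=3)
  R (right): blocked, stay at (x=11, y=3)
  L (left): (x=11, y=3) -> (x=10, y=3)
  U (up): (x=10, y=3) -> (x=10, y=2)
  R (right): blocked, stay at (x=10, y=2)
  R (right): blocked, stay at (x=10, y=2)
  D (down): (x=10, y=2) -> (x=10, y=3)
Final: (x=10, y=3)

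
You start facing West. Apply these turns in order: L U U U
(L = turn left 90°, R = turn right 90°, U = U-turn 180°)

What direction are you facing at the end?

Answer: Final heading: North

Derivation:
Start: West
  L (left (90° counter-clockwise)) -> South
  U (U-turn (180°)) -> North
  U (U-turn (180°)) -> South
  U (U-turn (180°)) -> North
Final: North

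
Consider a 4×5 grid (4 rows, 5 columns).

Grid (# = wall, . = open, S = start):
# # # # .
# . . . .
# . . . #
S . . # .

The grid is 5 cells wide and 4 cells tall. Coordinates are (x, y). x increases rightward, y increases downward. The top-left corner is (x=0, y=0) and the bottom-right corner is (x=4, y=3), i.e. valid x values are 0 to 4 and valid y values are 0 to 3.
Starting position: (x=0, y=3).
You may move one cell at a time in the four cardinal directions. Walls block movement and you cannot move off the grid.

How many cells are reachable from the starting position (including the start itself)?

BFS flood-fill from (x=0, y=3):
  Distance 0: (x=0, y=3)
  Distance 1: (x=1, y=3)
  Distance 2: (x=1, y=2), (x=2, y=3)
  Distance 3: (x=1, y=1), (x=2, y=2)
  Distance 4: (x=2, y=1), (x=3, y=2)
  Distance 5: (x=3, y=1)
  Distance 6: (x=4, y=1)
  Distance 7: (x=4, y=0)
Total reachable: 11 (grid has 12 open cells total)

Answer: Reachable cells: 11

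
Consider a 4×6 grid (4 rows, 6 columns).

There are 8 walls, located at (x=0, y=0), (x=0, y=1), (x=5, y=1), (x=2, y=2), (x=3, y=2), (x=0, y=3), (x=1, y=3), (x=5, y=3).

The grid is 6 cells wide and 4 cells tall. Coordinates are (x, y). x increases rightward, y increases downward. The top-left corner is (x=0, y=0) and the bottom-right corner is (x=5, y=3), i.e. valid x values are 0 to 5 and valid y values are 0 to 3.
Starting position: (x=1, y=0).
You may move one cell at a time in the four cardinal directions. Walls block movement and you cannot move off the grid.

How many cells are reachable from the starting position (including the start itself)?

BFS flood-fill from (x=1, y=0):
  Distance 0: (x=1, y=0)
  Distance 1: (x=2, y=0), (x=1, y=1)
  Distance 2: (x=3, y=0), (x=2, y=1), (x=1, y=2)
  Distance 3: (x=4, y=0), (x=3, y=1), (x=0, y=2)
  Distance 4: (x=5, y=0), (x=4, y=1)
  Distance 5: (x=4, y=2)
  Distance 6: (x=5, y=2), (x=4, y=3)
  Distance 7: (x=3, y=3)
  Distance 8: (x=2, y=3)
Total reachable: 16 (grid has 16 open cells total)

Answer: Reachable cells: 16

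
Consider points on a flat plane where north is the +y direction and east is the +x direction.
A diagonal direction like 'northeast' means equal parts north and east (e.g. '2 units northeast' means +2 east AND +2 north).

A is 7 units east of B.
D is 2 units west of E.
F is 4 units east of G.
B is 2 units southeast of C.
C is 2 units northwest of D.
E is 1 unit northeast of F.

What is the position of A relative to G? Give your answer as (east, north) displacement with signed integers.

Answer: A is at (east=10, north=1) relative to G.

Derivation:
Place G at the origin (east=0, north=0).
  F is 4 units east of G: delta (east=+4, north=+0); F at (east=4, north=0).
  E is 1 unit northeast of F: delta (east=+1, north=+1); E at (east=5, north=1).
  D is 2 units west of E: delta (east=-2, north=+0); D at (east=3, north=1).
  C is 2 units northwest of D: delta (east=-2, north=+2); C at (east=1, north=3).
  B is 2 units southeast of C: delta (east=+2, north=-2); B at (east=3, north=1).
  A is 7 units east of B: delta (east=+7, north=+0); A at (east=10, north=1).
Therefore A relative to G: (east=10, north=1).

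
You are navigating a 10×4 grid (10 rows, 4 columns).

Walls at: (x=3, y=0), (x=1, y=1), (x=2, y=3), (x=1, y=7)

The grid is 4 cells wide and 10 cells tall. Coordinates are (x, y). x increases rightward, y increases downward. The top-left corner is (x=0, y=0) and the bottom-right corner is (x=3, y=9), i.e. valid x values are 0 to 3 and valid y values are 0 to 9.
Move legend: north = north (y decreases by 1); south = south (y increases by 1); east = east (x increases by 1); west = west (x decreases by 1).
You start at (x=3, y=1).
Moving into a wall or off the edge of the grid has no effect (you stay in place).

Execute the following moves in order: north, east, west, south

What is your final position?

Start: (x=3, y=1)
  north (north): blocked, stay at (x=3, y=1)
  east (east): blocked, stay at (x=3, y=1)
  west (west): (x=3, y=1) -> (x=2, y=1)
  south (south): (x=2, y=1) -> (x=2, y=2)
Final: (x=2, y=2)

Answer: Final position: (x=2, y=2)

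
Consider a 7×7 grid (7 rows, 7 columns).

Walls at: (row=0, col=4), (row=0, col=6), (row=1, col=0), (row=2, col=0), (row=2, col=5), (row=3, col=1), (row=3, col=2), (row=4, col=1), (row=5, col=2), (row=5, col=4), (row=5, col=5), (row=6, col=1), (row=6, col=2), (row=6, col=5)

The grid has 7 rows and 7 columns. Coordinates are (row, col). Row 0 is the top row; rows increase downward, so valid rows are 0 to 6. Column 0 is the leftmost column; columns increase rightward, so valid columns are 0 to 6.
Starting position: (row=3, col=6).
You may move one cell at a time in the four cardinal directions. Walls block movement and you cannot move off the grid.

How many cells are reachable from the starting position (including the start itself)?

BFS flood-fill from (row=3, col=6):
  Distance 0: (row=3, col=6)
  Distance 1: (row=2, col=6), (row=3, col=5), (row=4, col=6)
  Distance 2: (row=1, col=6), (row=3, col=4), (row=4, col=5), (row=5, col=6)
  Distance 3: (row=1, col=5), (row=2, col=4), (row=3, col=3), (row=4, col=4), (row=6, col=6)
  Distance 4: (row=0, col=5), (row=1, col=4), (row=2, col=3), (row=4, col=3)
  Distance 5: (row=1, col=3), (row=2, col=2), (row=4, col=2), (row=5, col=3)
  Distance 6: (row=0, col=3), (row=1, col=2), (row=2, col=1), (row=6, col=3)
  Distance 7: (row=0, col=2), (row=1, col=1), (row=6, col=4)
  Distance 8: (row=0, col=1)
  Distance 9: (row=0, col=0)
Total reachable: 30 (grid has 35 open cells total)

Answer: Reachable cells: 30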